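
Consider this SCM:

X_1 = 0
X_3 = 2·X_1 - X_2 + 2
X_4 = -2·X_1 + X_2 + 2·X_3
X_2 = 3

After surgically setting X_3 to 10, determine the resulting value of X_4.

23

The intervention breaks the incoming arrows to X_3: X_3 = 2·X_1 - X_2 + 2 no longer applies, and X_3 = 10.
X_4 = -2·X_1 + X_2 + 2·X_3  [with X_1=0, X_2=3, X_3=10]  = 23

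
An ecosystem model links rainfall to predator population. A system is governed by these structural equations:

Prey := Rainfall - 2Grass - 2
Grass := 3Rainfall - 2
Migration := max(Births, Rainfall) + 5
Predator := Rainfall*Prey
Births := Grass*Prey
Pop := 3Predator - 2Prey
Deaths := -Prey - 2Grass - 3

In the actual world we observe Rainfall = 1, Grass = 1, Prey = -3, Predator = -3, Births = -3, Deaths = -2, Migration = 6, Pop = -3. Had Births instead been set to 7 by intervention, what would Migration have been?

Under do(Births=7), the mechanism Births := Grass*Prey is discarded; Births is fixed at 7.
Migration = max(Births, Rainfall) + 5  [with Births=7, Rainfall=1]  = 12

12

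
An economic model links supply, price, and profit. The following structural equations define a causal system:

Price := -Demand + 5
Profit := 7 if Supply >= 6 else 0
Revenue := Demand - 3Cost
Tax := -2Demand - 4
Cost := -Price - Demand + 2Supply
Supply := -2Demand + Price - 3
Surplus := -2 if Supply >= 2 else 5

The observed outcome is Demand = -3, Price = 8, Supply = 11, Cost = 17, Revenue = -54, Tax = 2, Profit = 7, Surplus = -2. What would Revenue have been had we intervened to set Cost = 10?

Intervening sets Cost = 10 and removes its equation (Cost := -Price - Demand + 2Supply).
Revenue = Demand - 3Cost  [with Demand=-3, Cost=10]  = -33

-33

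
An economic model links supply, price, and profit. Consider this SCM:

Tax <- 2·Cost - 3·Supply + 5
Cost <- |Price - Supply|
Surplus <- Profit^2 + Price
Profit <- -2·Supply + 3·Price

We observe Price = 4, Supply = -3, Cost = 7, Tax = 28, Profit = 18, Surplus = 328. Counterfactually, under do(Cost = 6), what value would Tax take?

The intervention breaks the incoming arrows to Cost: Cost <- |Price - Supply| no longer applies, and Cost = 6.
Tax = 2·Cost - 3·Supply + 5  [with Cost=6, Supply=-3]  = 26

26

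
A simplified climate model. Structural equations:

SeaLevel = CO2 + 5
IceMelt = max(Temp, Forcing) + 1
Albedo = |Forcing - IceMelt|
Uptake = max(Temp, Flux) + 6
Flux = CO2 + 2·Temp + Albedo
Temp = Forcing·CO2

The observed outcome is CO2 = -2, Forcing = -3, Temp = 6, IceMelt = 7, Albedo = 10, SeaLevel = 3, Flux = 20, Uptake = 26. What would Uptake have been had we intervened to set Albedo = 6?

do(Albedo=6) replaces the equation Albedo = |Forcing - IceMelt| with the constant Albedo = 6.
Temp = Forcing·CO2  [with Forcing=-3, CO2=-2]  = 6
Flux = CO2 + 2·Temp + Albedo  [with CO2=-2, Temp=6, Albedo=6]  = 16
Uptake = max(Temp, Flux) + 6  [with Temp=6, Flux=16]  = 22

22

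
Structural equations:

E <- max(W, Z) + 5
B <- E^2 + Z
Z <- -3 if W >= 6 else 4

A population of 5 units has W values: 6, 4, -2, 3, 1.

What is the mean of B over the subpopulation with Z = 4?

Observing Z=4 restricts to units where Z's equation naturally yields 4: W ∈ {4, -2, 3, 1}. In that subpopulation B = 85, 85, 85, 85, mean 85.

85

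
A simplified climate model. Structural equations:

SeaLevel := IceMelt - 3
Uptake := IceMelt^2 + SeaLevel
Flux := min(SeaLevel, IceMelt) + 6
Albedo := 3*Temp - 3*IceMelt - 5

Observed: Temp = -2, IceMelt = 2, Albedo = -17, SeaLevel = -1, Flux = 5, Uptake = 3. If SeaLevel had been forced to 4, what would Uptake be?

8

Under do(SeaLevel=4), the mechanism SeaLevel := IceMelt - 3 is discarded; SeaLevel is fixed at 4.
Uptake = IceMelt^2 + SeaLevel  [with IceMelt=2, SeaLevel=4]  = 8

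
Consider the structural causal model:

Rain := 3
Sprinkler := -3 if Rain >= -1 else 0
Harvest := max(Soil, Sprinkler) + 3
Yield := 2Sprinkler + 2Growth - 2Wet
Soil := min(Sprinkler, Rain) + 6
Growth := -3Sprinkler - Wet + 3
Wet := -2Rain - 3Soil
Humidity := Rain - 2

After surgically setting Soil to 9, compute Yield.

The intervention breaks the incoming arrows to Soil: Soil := min(Sprinkler, Rain) + 6 no longer applies, and Soil = 9.
Sprinkler = -3 if Rain >= -1 else 0  [with Rain=3]  = -3
Wet = -2Rain - 3Soil  [with Rain=3, Soil=9]  = -33
Growth = -3Sprinkler - Wet + 3  [with Sprinkler=-3, Wet=-33]  = 45
Yield = 2Sprinkler + 2Growth - 2Wet  [with Sprinkler=-3, Growth=45, Wet=-33]  = 150

150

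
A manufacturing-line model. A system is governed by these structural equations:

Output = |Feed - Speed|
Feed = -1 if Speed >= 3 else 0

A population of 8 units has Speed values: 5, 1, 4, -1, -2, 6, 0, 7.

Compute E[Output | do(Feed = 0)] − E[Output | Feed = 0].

do(Feed=0) breaks Feed's dependence on Speed. With Feed=0 fixed, Output across the units is 5, 1, 4, 1, 2, 6, 0, 7, mean 3.25.
E[Output|Feed=0] averages over only the 4 units with Feed=0 (Speed = 1, -1, -2, 0): Output = 1, 1, 2, 0, mean 1.
Difference = 3.25 − 1 = 2.25.

2.25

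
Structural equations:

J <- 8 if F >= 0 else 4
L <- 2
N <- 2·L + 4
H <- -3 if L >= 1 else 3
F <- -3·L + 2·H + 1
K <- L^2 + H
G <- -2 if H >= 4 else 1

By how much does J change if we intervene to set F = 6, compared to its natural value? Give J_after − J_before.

4

The intervention breaks the incoming arrows to F: F <- -3·L + 2·H + 1 no longer applies, and F = 6.
J = 8 if F >= 0 else 4  [with F=6]  = 8
Without intervention: H = -3 if L >= 1 else 3  [with L=2]  = -3; F = -3·L + 2·H + 1  [with L=2, H=-3]  = -11; J = 8 if F >= 0 else 4  [with F=-11]  = 4.
Change = 8 − 4 = 4.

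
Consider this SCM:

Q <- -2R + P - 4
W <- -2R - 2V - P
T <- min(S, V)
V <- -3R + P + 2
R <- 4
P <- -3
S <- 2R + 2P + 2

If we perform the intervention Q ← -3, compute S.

The intervention breaks the incoming arrows to Q: Q <- -2R + P - 4 no longer applies, and Q = -3.
Since S is not a descendant of the intervened variable, it is unaffected.
S = 2R + 2P + 2  [with R=4, P=-3]  = 4

4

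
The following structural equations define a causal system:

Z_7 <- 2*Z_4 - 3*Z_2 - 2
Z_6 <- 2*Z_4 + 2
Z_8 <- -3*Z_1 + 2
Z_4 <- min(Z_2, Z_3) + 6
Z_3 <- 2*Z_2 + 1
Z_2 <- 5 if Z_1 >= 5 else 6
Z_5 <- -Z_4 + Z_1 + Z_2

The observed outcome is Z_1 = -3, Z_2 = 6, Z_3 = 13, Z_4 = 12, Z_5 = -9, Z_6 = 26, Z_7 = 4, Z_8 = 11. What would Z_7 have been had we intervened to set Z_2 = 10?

Under do(Z_2=10), the mechanism Z_2 <- 5 if Z_1 >= 5 else 6 is discarded; Z_2 is fixed at 10.
Z_3 = 2*Z_2 + 1  [with Z_2=10]  = 21
Z_4 = min(Z_2, Z_3) + 6  [with Z_2=10, Z_3=21]  = 16
Z_7 = 2*Z_4 - 3*Z_2 - 2  [with Z_4=16, Z_2=10]  = 0

0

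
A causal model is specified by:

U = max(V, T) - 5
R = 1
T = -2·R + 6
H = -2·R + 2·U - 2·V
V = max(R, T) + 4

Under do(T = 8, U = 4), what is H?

Setting T = 8, U = 4 by intervention discards those variables' equations.
V = max(R, T) + 4  [with R=1, T=8]  = 12
H = -2·R + 2·U - 2·V  [with R=1, U=4, V=12]  = -18

-18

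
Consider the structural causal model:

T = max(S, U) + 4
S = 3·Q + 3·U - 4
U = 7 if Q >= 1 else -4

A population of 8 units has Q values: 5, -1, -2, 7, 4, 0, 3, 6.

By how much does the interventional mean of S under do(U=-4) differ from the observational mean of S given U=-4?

11.25

The intervention sets U=-4 in all 8 units regardless of Q. Recomputing S per unit gives -1, -19, -22, 5, -4, -16, -7, 2; average -7.75.
E[S|U=-4] averages over only the 3 units with U=-4 (Q = -1, -2, 0): S = -19, -22, -16, mean -19.
Difference = -7.75 − (-19) = 11.25.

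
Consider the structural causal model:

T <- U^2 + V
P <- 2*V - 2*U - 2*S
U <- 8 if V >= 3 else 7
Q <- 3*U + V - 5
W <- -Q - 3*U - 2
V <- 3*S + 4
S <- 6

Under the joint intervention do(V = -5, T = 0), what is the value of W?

The joint intervention fixes V = -5, T = 0, removing each variable's own equation.
U = 8 if V >= 3 else 7  [with V=-5]  = 7
Q = 3*U + V - 5  [with U=7, V=-5]  = 11
W = -Q - 3*U - 2  [with Q=11, U=7]  = -34

-34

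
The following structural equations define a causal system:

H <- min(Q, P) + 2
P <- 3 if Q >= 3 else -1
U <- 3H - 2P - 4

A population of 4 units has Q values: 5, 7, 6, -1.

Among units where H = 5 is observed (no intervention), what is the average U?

E[U|H=5] averages over only the 3 units with H=5 (Q = 5, 7, 6): U = 5, 5, 5, mean 5.

5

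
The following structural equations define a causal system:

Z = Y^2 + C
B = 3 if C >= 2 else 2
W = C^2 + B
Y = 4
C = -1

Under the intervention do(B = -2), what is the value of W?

The intervention breaks the incoming arrows to B: B = 3 if C >= 2 else 2 no longer applies, and B = -2.
W = C^2 + B  [with C=-1, B=-2]  = -1

-1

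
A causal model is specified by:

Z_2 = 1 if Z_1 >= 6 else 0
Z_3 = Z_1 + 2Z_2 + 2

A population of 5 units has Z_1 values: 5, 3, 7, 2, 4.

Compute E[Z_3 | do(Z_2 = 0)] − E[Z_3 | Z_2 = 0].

do(Z_2=0) breaks Z_2's dependence on Z_1. With Z_2=0 fixed, Z_3 across the units is 7, 5, 9, 4, 6, mean 6.2.
Conditioning on Z_2=0 selects the 4 unit(s) with Z_1 ∈ {5, 3, 2, 4}. Their Z_3 values: 7, 5, 4, 6. Mean = 5.5.
Difference = 6.2 − 5.5 = 0.7.

0.7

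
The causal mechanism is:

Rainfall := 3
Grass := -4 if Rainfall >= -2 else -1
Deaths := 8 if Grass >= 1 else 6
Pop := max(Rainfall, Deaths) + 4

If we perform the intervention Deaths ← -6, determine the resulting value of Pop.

7

The intervention breaks the incoming arrows to Deaths: Deaths := 8 if Grass >= 1 else 6 no longer applies, and Deaths = -6.
Pop = max(Rainfall, Deaths) + 4  [with Rainfall=3, Deaths=-6]  = 7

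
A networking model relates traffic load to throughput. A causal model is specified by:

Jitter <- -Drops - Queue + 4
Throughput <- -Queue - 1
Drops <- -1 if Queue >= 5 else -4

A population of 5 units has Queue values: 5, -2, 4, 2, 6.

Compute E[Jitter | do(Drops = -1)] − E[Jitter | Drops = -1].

2.5

Every unit gets Drops=-1 under the intervention. Jitter values become 0, 7, 1, 3, -1; E[Jitter|do(Drops=-1)] = 2.
E[Jitter|Drops=-1] averages over only the 2 units with Drops=-1 (Queue = 5, 6): Jitter = 0, -1, mean -0.5.
Difference = 2 − (-0.5) = 2.5.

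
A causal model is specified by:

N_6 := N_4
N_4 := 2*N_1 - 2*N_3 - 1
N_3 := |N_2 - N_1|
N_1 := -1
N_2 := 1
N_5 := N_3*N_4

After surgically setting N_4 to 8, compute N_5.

Intervening sets N_4 = 8 and removes its equation (N_4 := 2*N_1 - 2*N_3 - 1).
N_3 = |N_2 - N_1|  [with N_2=1, N_1=-1]  = 2
N_5 = N_3*N_4  [with N_3=2, N_4=8]  = 16

16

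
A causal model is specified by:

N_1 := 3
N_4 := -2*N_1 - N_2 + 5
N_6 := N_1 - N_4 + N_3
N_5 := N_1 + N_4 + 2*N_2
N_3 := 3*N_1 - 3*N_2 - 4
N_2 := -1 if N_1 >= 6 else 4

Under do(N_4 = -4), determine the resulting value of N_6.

0

Under do(N_4=-4), the mechanism N_4 := -2*N_1 - N_2 + 5 is discarded; N_4 is fixed at -4.
N_2 = -1 if N_1 >= 6 else 4  [with N_1=3]  = 4
N_3 = 3*N_1 - 3*N_2 - 4  [with N_1=3, N_2=4]  = -7
N_6 = N_1 - N_4 + N_3  [with N_1=3, N_4=-4, N_3=-7]  = 0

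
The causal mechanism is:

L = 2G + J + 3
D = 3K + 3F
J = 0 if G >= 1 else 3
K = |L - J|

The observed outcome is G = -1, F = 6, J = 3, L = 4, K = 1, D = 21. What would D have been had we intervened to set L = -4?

39

Under do(L=-4), the mechanism L = 2G + J + 3 is discarded; L is fixed at -4.
J = 0 if G >= 1 else 3  [with G=-1]  = 3
K = |L - J|  [with L=-4, J=3]  = 7
D = 3K + 3F  [with K=7, F=6]  = 39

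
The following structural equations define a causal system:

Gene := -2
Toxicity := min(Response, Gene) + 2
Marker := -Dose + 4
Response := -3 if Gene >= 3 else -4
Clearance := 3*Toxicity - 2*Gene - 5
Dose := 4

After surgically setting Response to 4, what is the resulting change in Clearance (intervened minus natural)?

6

Under do(Response=4), the mechanism Response := -3 if Gene >= 3 else -4 is discarded; Response is fixed at 4.
Toxicity = min(Response, Gene) + 2  [with Response=4, Gene=-2]  = 0
Clearance = 3*Toxicity - 2*Gene - 5  [with Toxicity=0, Gene=-2]  = -1
Without intervention: Response = -3 if Gene >= 3 else -4  [with Gene=-2]  = -4; Toxicity = min(Response, Gene) + 2  [with Response=-4, Gene=-2]  = -2; Clearance = 3*Toxicity - 2*Gene - 5  [with Toxicity=-2, Gene=-2]  = -7.
Change = -1 − (-7) = 6.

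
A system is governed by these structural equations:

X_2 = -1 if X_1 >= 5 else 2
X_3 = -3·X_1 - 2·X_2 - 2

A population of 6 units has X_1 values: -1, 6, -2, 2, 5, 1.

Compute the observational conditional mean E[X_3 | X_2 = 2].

-6

Conditioning on X_2=2 selects the 4 unit(s) with X_1 ∈ {-1, -2, 2, 1}. Their X_3 values: -3, 0, -12, -9. Mean = -6.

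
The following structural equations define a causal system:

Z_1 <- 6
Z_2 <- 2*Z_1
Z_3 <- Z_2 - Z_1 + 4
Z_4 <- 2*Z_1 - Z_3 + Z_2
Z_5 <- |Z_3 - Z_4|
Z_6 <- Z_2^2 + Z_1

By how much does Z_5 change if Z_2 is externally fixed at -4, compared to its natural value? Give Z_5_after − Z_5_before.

16

do(Z_2=-4) replaces the equation Z_2 <- 2*Z_1 with the constant Z_2 = -4.
Z_3 = Z_2 - Z_1 + 4  [with Z_2=-4, Z_1=6]  = -6
Z_4 = 2*Z_1 - Z_3 + Z_2  [with Z_1=6, Z_3=-6, Z_2=-4]  = 14
Z_5 = |Z_3 - Z_4|  [with Z_3=-6, Z_4=14]  = 20
Without intervention: Z_2 = 2*Z_1  [with Z_1=6]  = 12; Z_3 = Z_2 - Z_1 + 4  [with Z_2=12, Z_1=6]  = 10; Z_4 = 2*Z_1 - Z_3 + Z_2  [with Z_1=6, Z_3=10, Z_2=12]  = 14; Z_5 = |Z_3 - Z_4|  [with Z_3=10, Z_4=14]  = 4.
Change = 20 − 4 = 16.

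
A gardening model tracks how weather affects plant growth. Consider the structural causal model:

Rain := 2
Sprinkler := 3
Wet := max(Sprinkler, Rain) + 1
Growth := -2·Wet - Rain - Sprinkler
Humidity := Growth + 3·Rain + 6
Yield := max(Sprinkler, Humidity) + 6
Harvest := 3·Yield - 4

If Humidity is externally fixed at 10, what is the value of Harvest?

44

Under do(Humidity=10), the mechanism Humidity := Growth + 3·Rain + 6 is discarded; Humidity is fixed at 10.
Yield = max(Sprinkler, Humidity) + 6  [with Sprinkler=3, Humidity=10]  = 16
Harvest = 3·Yield - 4  [with Yield=16]  = 44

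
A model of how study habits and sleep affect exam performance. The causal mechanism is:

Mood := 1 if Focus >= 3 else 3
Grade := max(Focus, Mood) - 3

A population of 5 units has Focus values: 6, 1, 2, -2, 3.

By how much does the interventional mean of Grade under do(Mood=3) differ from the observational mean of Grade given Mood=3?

Every unit gets Mood=3 under the intervention. Grade values become 3, 0, 0, 0, 0; E[Grade|do(Mood=3)] = 0.6.
Observing Mood=3 restricts to units where Mood's equation naturally yields 3: Focus ∈ {1, 2, -2}. In that subpopulation Grade = 0, 0, 0, mean 0.
Difference = 0.6 − 0 = 0.6.

0.6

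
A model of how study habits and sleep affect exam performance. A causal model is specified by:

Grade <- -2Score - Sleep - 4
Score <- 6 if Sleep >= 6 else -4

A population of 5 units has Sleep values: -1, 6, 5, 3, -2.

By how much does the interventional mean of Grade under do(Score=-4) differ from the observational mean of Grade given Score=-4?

-0.95

Under do(Score=-4), Score's equation is replaced by Score=-4 for every unit. Per-unit Grade: 5, -2, -1, 1, 6. Mean = 1.8.
Observing Score=-4 restricts to units where Score's equation naturally yields -4: Sleep ∈ {-1, 5, 3, -2}. In that subpopulation Grade = 5, -1, 1, 6, mean 2.75.
Difference = 1.8 − 2.75 = -0.95.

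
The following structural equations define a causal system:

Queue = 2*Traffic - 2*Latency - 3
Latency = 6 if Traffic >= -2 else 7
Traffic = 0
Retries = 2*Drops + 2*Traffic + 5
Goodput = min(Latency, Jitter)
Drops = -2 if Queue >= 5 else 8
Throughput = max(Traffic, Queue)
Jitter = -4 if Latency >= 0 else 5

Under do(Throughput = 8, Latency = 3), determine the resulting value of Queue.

Under do(Throughput = 8, Latency = 3), each intervened variable's structural equation is replaced by its fixed value.
Queue = 2*Traffic - 2*Latency - 3  [with Traffic=0, Latency=3]  = -9

-9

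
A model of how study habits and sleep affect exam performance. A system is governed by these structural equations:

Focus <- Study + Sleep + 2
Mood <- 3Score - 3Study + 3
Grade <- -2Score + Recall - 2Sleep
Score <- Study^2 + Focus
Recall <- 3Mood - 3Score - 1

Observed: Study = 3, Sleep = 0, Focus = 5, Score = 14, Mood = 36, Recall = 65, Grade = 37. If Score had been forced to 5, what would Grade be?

1

The intervention breaks the incoming arrows to Score: Score <- Study^2 + Focus no longer applies, and Score = 5.
Mood = 3Score - 3Study + 3  [with Score=5, Study=3]  = 9
Recall = 3Mood - 3Score - 1  [with Mood=9, Score=5]  = 11
Grade = -2Score + Recall - 2Sleep  [with Score=5, Recall=11, Sleep=0]  = 1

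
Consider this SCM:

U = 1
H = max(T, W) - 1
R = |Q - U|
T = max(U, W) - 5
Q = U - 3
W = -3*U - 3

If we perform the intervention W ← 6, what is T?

do(W=6) replaces the equation W = -3*U - 3 with the constant W = 6.
T = max(U, W) - 5  [with U=1, W=6]  = 1

1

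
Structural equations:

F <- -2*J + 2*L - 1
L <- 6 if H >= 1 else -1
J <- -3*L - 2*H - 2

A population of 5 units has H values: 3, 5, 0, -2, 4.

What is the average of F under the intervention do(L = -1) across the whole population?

The intervention sets L=-1 in all 5 units regardless of H. Recomputing F per unit gives 7, 15, -5, -13, 11; average 3.

3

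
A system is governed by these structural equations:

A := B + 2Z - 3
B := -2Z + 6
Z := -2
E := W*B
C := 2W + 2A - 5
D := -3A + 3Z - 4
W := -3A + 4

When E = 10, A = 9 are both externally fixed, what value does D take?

Setting E = 10, A = 9 by intervention discards those variables' equations.
D = -3A + 3Z - 4  [with A=9, Z=-2]  = -37

-37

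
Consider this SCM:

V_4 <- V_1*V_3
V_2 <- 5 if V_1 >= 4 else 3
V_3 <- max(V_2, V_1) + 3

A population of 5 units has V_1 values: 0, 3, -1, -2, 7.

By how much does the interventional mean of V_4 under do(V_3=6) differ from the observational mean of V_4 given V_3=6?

8.4

The intervention sets V_3=6 in all 5 units regardless of V_1. Recomputing V_4 per unit gives 0, 18, -6, -12, 42; average 8.4.
E[V_4|V_3=6] averages over only the 4 units with V_3=6 (V_1 = 0, 3, -1, -2): V_4 = 0, 18, -6, -12, mean 0.
Difference = 8.4 − 0 = 8.4.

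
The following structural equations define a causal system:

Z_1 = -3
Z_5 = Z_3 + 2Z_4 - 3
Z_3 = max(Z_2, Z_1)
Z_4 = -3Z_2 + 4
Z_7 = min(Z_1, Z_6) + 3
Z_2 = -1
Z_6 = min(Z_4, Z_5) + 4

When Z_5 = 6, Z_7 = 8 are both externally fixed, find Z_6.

10

Under do(Z_5 = 6, Z_7 = 8), each intervened variable's structural equation is replaced by its fixed value.
Z_4 = -3Z_2 + 4  [with Z_2=-1]  = 7
Z_6 = min(Z_4, Z_5) + 4  [with Z_4=7, Z_5=6]  = 10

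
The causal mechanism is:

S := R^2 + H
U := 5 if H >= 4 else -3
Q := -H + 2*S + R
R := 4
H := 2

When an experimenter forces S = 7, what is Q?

16

The intervention breaks the incoming arrows to S: S := R^2 + H no longer applies, and S = 7.
Q = -H + 2*S + R  [with H=2, S=7, R=4]  = 16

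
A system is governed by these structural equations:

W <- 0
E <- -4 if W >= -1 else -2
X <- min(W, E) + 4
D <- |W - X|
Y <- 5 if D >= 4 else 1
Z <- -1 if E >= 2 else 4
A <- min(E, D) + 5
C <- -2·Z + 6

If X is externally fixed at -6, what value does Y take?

5

do(X=-6) replaces the equation X <- min(W, E) + 4 with the constant X = -6.
D = |W - X|  [with W=0, X=-6]  = 6
Y = 5 if D >= 4 else 1  [with D=6]  = 5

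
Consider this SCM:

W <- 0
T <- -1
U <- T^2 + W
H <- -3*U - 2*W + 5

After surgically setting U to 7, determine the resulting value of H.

-16

The intervention breaks the incoming arrows to U: U <- T^2 + W no longer applies, and U = 7.
H = -3*U - 2*W + 5  [with U=7, W=0]  = -16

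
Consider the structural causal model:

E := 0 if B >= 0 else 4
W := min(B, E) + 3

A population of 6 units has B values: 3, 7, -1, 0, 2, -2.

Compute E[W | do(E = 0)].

Every unit gets E=0 under the intervention. W values become 3, 3, 2, 3, 3, 1; E[W|do(E=0)] = 2.5.

2.5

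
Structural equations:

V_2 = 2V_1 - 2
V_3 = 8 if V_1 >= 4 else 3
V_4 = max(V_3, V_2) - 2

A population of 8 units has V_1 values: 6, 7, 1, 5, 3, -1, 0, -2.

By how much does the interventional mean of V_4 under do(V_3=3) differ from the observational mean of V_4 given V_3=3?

2.55

do(V_3=3) breaks V_3's dependence on V_1. With V_3=3 fixed, V_4 across the units is 8, 10, 1, 6, 2, 1, 1, 1, mean 3.75.
E[V_4|V_3=3] averages over only the 5 units with V_3=3 (V_1 = 1, 3, -1, 0, -2): V_4 = 1, 2, 1, 1, 1, mean 1.2.
Difference = 3.75 − 1.2 = 2.55.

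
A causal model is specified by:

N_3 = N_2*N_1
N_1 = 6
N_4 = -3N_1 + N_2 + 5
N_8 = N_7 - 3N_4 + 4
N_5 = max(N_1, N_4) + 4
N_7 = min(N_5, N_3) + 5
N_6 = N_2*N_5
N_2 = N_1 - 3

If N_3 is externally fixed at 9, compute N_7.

The intervention breaks the incoming arrows to N_3: N_3 = N_2*N_1 no longer applies, and N_3 = 9.
N_2 = N_1 - 3  [with N_1=6]  = 3
N_4 = -3N_1 + N_2 + 5  [with N_1=6, N_2=3]  = -10
N_5 = max(N_1, N_4) + 4  [with N_1=6, N_4=-10]  = 10
N_7 = min(N_5, N_3) + 5  [with N_5=10, N_3=9]  = 14

14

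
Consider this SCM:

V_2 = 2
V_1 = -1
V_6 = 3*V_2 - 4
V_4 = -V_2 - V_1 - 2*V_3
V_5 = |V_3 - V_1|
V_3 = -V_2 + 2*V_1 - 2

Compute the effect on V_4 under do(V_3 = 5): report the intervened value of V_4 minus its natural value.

-22

The intervention breaks the incoming arrows to V_3: V_3 = -V_2 + 2*V_1 - 2 no longer applies, and V_3 = 5.
V_4 = -V_2 - V_1 - 2*V_3  [with V_2=2, V_1=-1, V_3=5]  = -11
Without intervention: V_3 = -V_2 + 2*V_1 - 2  [with V_2=2, V_1=-1]  = -6; V_4 = -V_2 - V_1 - 2*V_3  [with V_2=2, V_1=-1, V_3=-6]  = 11.
Change = -11 − 11 = -22.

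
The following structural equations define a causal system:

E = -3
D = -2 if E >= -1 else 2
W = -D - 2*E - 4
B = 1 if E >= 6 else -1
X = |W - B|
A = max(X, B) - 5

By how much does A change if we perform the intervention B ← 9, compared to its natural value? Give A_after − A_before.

8

Under do(B=9), the mechanism B = 1 if E >= 6 else -1 is discarded; B is fixed at 9.
D = -2 if E >= -1 else 2  [with E=-3]  = 2
W = -D - 2*E - 4  [with D=2, E=-3]  = 0
X = |W - B|  [with W=0, B=9]  = 9
A = max(X, B) - 5  [with X=9, B=9]  = 4
Without intervention: D = -2 if E >= -1 else 2  [with E=-3]  = 2; W = -D - 2*E - 4  [with D=2, E=-3]  = 0; B = 1 if E >= 6 else -1  [with E=-3]  = -1; X = |W - B|  [with W=0, B=-1]  = 1; A = max(X, B) - 5  [with X=1, B=-1]  = -4.
Change = 4 − (-4) = 8.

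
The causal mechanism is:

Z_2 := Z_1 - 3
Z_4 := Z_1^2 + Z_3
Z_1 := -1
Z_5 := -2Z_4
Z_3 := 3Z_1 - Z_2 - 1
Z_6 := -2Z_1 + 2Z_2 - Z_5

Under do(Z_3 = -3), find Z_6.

-10

The intervention breaks the incoming arrows to Z_3: Z_3 := 3Z_1 - Z_2 - 1 no longer applies, and Z_3 = -3.
Z_2 = Z_1 - 3  [with Z_1=-1]  = -4
Z_4 = Z_1^2 + Z_3  [with Z_1=-1, Z_3=-3]  = -2
Z_5 = -2Z_4  [with Z_4=-2]  = 4
Z_6 = -2Z_1 + 2Z_2 - Z_5  [with Z_1=-1, Z_2=-4, Z_5=4]  = -10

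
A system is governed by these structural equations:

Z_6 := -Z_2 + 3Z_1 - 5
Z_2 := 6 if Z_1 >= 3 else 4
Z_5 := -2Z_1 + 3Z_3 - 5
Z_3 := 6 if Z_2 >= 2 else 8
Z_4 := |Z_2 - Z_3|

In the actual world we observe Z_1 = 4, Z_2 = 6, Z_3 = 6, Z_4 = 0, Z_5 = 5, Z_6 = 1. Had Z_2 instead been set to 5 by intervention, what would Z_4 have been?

1

Under do(Z_2=5), the mechanism Z_2 := 6 if Z_1 >= 3 else 4 is discarded; Z_2 is fixed at 5.
Z_3 = 6 if Z_2 >= 2 else 8  [with Z_2=5]  = 6
Z_4 = |Z_2 - Z_3|  [with Z_2=5, Z_3=6]  = 1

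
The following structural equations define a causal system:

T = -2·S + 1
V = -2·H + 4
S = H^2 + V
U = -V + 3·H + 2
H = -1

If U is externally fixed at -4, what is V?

6

Under do(U=-4), the mechanism U = -V + 3·H + 2 is discarded; U is fixed at -4.
Since V is not a descendant of the intervened variable, it is unaffected.
V = -2·H + 4  [with H=-1]  = 6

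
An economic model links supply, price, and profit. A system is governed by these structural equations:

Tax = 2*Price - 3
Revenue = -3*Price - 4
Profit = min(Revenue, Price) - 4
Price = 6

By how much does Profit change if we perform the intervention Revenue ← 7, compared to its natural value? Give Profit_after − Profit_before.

28

Under do(Revenue=7), the mechanism Revenue = -3*Price - 4 is discarded; Revenue is fixed at 7.
Profit = min(Revenue, Price) - 4  [with Revenue=7, Price=6]  = 2
Without intervention: Revenue = -3*Price - 4  [with Price=6]  = -22; Profit = min(Revenue, Price) - 4  [with Revenue=-22, Price=6]  = -26.
Change = 2 − (-26) = 28.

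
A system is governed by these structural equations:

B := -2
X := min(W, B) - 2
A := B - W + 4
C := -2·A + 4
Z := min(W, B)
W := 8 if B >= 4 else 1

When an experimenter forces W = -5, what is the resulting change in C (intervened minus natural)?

Under do(W=-5), the mechanism W := 8 if B >= 4 else 1 is discarded; W is fixed at -5.
A = B - W + 4  [with B=-2, W=-5]  = 7
C = -2·A + 4  [with A=7]  = -10
Without intervention: W = 8 if B >= 4 else 1  [with B=-2]  = 1; A = B - W + 4  [with B=-2, W=1]  = 1; C = -2·A + 4  [with A=1]  = 2.
Change = -10 − 2 = -12.

-12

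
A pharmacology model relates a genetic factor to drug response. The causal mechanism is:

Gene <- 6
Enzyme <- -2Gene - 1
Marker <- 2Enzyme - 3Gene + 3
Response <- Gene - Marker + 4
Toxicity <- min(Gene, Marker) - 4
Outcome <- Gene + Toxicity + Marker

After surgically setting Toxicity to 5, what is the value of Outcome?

-30

The intervention breaks the incoming arrows to Toxicity: Toxicity <- min(Gene, Marker) - 4 no longer applies, and Toxicity = 5.
Enzyme = -2Gene - 1  [with Gene=6]  = -13
Marker = 2Enzyme - 3Gene + 3  [with Enzyme=-13, Gene=6]  = -41
Outcome = Gene + Toxicity + Marker  [with Gene=6, Toxicity=5, Marker=-41]  = -30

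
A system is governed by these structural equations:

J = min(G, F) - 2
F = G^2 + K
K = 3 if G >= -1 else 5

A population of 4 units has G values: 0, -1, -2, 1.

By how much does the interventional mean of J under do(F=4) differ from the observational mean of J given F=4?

-0.5

Every unit gets F=4 under the intervention. J values become -2, -3, -4, -1; E[J|do(F=4)] = -2.5.
Observing F=4 restricts to units where F's equation naturally yields 4: G ∈ {-1, 1}. In that subpopulation J = -3, -1, mean -2.
Difference = -2.5 − (-2) = -0.5.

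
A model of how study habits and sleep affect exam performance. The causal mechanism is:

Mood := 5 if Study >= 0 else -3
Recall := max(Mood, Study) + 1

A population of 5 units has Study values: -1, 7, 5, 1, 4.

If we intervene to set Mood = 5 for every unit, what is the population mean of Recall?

do(Mood=5) breaks Mood's dependence on Study. With Mood=5 fixed, Recall across the units is 6, 8, 6, 6, 6, mean 6.4.

6.4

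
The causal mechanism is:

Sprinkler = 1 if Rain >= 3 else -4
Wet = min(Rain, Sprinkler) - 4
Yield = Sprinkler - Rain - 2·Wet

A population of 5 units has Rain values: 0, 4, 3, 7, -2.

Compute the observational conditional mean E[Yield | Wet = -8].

Conditioning on Wet=-8 selects the 2 unit(s) with Rain ∈ {0, -2}. Their Yield values: 12, 14. Mean = 13.

13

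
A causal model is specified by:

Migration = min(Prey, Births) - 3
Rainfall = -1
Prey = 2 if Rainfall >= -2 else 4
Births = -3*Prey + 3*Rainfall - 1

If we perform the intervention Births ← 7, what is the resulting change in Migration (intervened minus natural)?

The intervention breaks the incoming arrows to Births: Births = -3*Prey + 3*Rainfall - 1 no longer applies, and Births = 7.
Prey = 2 if Rainfall >= -2 else 4  [with Rainfall=-1]  = 2
Migration = min(Prey, Births) - 3  [with Prey=2, Births=7]  = -1
Without intervention: Prey = 2 if Rainfall >= -2 else 4  [with Rainfall=-1]  = 2; Births = -3*Prey + 3*Rainfall - 1  [with Prey=2, Rainfall=-1]  = -10; Migration = min(Prey, Births) - 3  [with Prey=2, Births=-10]  = -13.
Change = -1 − (-13) = 12.

12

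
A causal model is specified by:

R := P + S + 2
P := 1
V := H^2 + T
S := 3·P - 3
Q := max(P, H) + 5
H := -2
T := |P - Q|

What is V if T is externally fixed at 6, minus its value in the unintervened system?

Intervening sets T = 6 and removes its equation (T := |P - Q|).
V = H^2 + T  [with H=-2, T=6]  = 10
Without intervention: Q = max(P, H) + 5  [with P=1, H=-2]  = 6; T = |P - Q|  [with P=1, Q=6]  = 5; V = H^2 + T  [with H=-2, T=5]  = 9.
Change = 10 − 9 = 1.

1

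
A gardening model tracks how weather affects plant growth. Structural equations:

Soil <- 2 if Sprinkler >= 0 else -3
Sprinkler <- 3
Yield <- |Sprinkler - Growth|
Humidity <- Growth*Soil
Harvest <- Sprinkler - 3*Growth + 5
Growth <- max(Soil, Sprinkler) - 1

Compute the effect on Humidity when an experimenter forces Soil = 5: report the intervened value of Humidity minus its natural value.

Under do(Soil=5), the mechanism Soil <- 2 if Sprinkler >= 0 else -3 is discarded; Soil is fixed at 5.
Growth = max(Soil, Sprinkler) - 1  [with Soil=5, Sprinkler=3]  = 4
Humidity = Growth*Soil  [with Growth=4, Soil=5]  = 20
Without intervention: Soil = 2 if Sprinkler >= 0 else -3  [with Sprinkler=3]  = 2; Growth = max(Soil, Sprinkler) - 1  [with Soil=2, Sprinkler=3]  = 2; Humidity = Growth*Soil  [with Growth=2, Soil=2]  = 4.
Change = 20 − 4 = 16.

16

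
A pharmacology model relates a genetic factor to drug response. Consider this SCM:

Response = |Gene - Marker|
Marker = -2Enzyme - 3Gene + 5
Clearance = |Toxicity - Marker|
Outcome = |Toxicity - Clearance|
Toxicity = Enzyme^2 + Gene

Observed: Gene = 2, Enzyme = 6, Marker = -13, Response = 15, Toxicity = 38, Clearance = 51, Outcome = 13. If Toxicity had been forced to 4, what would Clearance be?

17

The intervention breaks the incoming arrows to Toxicity: Toxicity = Enzyme^2 + Gene no longer applies, and Toxicity = 4.
Marker = -2Enzyme - 3Gene + 5  [with Enzyme=6, Gene=2]  = -13
Clearance = |Toxicity - Marker|  [with Toxicity=4, Marker=-13]  = 17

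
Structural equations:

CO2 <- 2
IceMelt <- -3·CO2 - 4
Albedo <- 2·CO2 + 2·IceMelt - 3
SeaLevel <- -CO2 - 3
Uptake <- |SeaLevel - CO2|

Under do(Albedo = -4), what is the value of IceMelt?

Under do(Albedo=-4), the mechanism Albedo <- 2·CO2 + 2·IceMelt - 3 is discarded; Albedo is fixed at -4.
Since IceMelt is not a descendant of the intervened variable, it is unaffected.
IceMelt = -3·CO2 - 4  [with CO2=2]  = -10

-10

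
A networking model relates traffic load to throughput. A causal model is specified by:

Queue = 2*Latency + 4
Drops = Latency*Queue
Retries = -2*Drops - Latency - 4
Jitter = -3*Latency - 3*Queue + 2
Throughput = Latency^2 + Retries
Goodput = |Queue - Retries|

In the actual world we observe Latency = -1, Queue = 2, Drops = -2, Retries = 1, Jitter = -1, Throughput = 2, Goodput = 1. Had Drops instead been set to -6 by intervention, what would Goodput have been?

The intervention breaks the incoming arrows to Drops: Drops = Latency*Queue no longer applies, and Drops = -6.
Queue = 2*Latency + 4  [with Latency=-1]  = 2
Retries = -2*Drops - Latency - 4  [with Drops=-6, Latency=-1]  = 9
Goodput = |Queue - Retries|  [with Queue=2, Retries=9]  = 7

7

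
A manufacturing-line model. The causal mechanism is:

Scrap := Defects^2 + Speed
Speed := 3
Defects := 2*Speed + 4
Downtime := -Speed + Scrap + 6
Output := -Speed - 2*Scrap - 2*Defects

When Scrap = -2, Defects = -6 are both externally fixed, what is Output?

The joint intervention fixes Scrap = -2, Defects = -6, removing each variable's own equation.
Output = -Speed - 2*Scrap - 2*Defects  [with Speed=3, Scrap=-2, Defects=-6]  = 13

13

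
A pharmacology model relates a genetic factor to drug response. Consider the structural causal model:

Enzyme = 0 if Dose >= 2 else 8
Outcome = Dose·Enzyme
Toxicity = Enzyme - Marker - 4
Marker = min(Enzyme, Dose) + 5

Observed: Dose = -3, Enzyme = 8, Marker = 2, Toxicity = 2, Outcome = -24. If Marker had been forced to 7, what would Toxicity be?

-3

The intervention breaks the incoming arrows to Marker: Marker = min(Enzyme, Dose) + 5 no longer applies, and Marker = 7.
Enzyme = 0 if Dose >= 2 else 8  [with Dose=-3]  = 8
Toxicity = Enzyme - Marker - 4  [with Enzyme=8, Marker=7]  = -3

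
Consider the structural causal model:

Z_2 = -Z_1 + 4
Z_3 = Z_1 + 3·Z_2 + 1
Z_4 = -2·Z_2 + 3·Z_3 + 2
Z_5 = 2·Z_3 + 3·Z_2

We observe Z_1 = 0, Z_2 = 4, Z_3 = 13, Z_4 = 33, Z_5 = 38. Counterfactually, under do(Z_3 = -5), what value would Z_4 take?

The intervention breaks the incoming arrows to Z_3: Z_3 = Z_1 + 3·Z_2 + 1 no longer applies, and Z_3 = -5.
Z_2 = -Z_1 + 4  [with Z_1=0]  = 4
Z_4 = -2·Z_2 + 3·Z_3 + 2  [with Z_2=4, Z_3=-5]  = -21

-21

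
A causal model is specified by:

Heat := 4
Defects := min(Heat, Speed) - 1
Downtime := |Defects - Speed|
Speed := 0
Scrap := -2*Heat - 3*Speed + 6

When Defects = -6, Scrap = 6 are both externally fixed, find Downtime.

Setting Defects = -6, Scrap = 6 by intervention discards those variables' equations.
Downtime = |Defects - Speed|  [with Defects=-6, Speed=0]  = 6

6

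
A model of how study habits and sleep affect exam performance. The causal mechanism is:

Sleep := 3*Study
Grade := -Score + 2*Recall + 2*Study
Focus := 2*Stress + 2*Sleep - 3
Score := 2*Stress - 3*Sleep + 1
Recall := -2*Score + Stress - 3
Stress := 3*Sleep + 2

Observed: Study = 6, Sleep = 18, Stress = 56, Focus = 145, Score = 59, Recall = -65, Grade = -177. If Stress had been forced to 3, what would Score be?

do(Stress=3) replaces the equation Stress := 3*Sleep + 2 with the constant Stress = 3.
Sleep = 3*Study  [with Study=6]  = 18
Score = 2*Stress - 3*Sleep + 1  [with Stress=3, Sleep=18]  = -47

-47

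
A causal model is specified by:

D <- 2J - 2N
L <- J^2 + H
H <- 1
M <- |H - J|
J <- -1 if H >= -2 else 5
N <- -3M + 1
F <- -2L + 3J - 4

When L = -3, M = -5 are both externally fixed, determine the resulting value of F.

-1

Setting L = -3, M = -5 by intervention discards those variables' equations.
J = -1 if H >= -2 else 5  [with H=1]  = -1
F = -2L + 3J - 4  [with L=-3, J=-1]  = -1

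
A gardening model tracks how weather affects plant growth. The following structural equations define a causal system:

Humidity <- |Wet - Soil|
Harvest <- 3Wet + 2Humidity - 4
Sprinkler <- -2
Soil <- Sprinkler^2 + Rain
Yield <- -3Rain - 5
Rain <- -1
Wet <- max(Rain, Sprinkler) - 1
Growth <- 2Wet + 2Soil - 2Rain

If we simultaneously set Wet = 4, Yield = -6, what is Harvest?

Setting Wet = 4, Yield = -6 by intervention discards those variables' equations.
Soil = Sprinkler^2 + Rain  [with Sprinkler=-2, Rain=-1]  = 3
Humidity = |Wet - Soil|  [with Wet=4, Soil=3]  = 1
Harvest = 3Wet + 2Humidity - 4  [with Wet=4, Humidity=1]  = 10

10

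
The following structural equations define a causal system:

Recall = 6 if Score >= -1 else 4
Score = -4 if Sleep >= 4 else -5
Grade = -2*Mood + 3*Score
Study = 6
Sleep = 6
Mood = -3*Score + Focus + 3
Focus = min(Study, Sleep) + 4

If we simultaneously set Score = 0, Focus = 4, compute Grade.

The joint intervention fixes Score = 0, Focus = 4, removing each variable's own equation.
Mood = -3*Score + Focus + 3  [with Score=0, Focus=4]  = 7
Grade = -2*Mood + 3*Score  [with Mood=7, Score=0]  = -14

-14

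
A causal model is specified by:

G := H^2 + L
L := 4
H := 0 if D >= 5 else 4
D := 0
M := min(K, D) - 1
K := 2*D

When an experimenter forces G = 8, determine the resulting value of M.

do(G=8) replaces the equation G := H^2 + L with the constant G = 8.
Since M is not a descendant of the intervened variable, it is unaffected.
K = 2*D  [with D=0]  = 0
M = min(K, D) - 1  [with K=0, D=0]  = -1

-1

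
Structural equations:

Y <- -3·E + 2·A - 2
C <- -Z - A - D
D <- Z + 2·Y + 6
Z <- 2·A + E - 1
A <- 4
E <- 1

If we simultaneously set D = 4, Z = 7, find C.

-15

Setting D = 4, Z = 7 by intervention discards those variables' equations.
C = -Z - A - D  [with Z=7, A=4, D=4]  = -15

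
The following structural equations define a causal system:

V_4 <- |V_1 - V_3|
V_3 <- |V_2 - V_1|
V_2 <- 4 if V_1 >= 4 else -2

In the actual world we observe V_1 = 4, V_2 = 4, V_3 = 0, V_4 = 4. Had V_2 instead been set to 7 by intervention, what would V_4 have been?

1

Under do(V_2=7), the mechanism V_2 <- 4 if V_1 >= 4 else -2 is discarded; V_2 is fixed at 7.
V_3 = |V_2 - V_1|  [with V_2=7, V_1=4]  = 3
V_4 = |V_1 - V_3|  [with V_1=4, V_3=3]  = 1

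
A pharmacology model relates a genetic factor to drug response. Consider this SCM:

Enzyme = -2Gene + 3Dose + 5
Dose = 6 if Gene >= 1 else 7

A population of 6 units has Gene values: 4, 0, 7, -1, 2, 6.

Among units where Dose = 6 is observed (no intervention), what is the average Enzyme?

E[Enzyme|Dose=6] averages over only the 4 units with Dose=6 (Gene = 4, 7, 2, 6): Enzyme = 15, 9, 19, 11, mean 13.5.

13.5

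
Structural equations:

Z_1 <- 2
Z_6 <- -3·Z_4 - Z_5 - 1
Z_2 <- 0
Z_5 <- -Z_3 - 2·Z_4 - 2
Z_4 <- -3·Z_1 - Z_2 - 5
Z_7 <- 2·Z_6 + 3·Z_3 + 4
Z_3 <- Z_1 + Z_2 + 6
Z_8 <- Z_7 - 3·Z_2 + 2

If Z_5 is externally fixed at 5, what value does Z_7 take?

Under do(Z_5=5), the mechanism Z_5 <- -Z_3 - 2·Z_4 - 2 is discarded; Z_5 is fixed at 5.
Z_3 = Z_1 + Z_2 + 6  [with Z_1=2, Z_2=0]  = 8
Z_4 = -3·Z_1 - Z_2 - 5  [with Z_1=2, Z_2=0]  = -11
Z_6 = -3·Z_4 - Z_5 - 1  [with Z_4=-11, Z_5=5]  = 27
Z_7 = 2·Z_6 + 3·Z_3 + 4  [with Z_6=27, Z_3=8]  = 82

82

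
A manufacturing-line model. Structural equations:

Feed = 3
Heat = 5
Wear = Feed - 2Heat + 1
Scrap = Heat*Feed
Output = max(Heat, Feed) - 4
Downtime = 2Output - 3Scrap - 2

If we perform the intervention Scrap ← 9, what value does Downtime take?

Under do(Scrap=9), the mechanism Scrap = Heat*Feed is discarded; Scrap is fixed at 9.
Output = max(Heat, Feed) - 4  [with Heat=5, Feed=3]  = 1
Downtime = 2Output - 3Scrap - 2  [with Output=1, Scrap=9]  = -27

-27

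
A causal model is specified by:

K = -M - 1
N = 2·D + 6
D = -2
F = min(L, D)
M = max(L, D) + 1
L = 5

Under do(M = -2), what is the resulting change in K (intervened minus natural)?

Intervening sets M = -2 and removes its equation (M = max(L, D) + 1).
K = -M - 1  [with M=-2]  = 1
Without intervention: M = max(L, D) + 1  [with L=5, D=-2]  = 6; K = -M - 1  [with M=6]  = -7.
Change = 1 − (-7) = 8.

8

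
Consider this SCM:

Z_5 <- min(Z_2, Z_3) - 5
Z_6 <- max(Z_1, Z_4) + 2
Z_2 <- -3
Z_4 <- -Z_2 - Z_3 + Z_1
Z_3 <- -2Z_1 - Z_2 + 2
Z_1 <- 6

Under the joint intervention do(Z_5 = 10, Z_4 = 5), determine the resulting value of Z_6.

8

Setting Z_5 = 10, Z_4 = 5 by intervention discards those variables' equations.
Z_6 = max(Z_1, Z_4) + 2  [with Z_1=6, Z_4=5]  = 8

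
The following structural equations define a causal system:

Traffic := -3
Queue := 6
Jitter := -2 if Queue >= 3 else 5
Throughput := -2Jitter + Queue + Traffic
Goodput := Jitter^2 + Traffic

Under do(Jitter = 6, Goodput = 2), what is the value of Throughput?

The joint intervention fixes Jitter = 6, Goodput = 2, removing each variable's own equation.
Throughput = -2Jitter + Queue + Traffic  [with Jitter=6, Queue=6, Traffic=-3]  = -9

-9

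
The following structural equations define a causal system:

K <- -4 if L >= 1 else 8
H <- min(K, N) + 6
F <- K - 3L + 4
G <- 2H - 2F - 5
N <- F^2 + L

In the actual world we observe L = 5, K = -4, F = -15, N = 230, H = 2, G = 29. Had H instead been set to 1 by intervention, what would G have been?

27

The intervention breaks the incoming arrows to H: H <- min(K, N) + 6 no longer applies, and H = 1.
K = -4 if L >= 1 else 8  [with L=5]  = -4
F = K - 3L + 4  [with K=-4, L=5]  = -15
G = 2H - 2F - 5  [with H=1, F=-15]  = 27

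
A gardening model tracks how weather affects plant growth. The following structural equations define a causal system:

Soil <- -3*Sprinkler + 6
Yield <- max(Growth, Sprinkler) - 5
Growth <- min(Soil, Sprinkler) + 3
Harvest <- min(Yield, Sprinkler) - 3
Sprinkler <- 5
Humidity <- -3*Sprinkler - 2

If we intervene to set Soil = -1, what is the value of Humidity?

-17

Under do(Soil=-1), the mechanism Soil <- -3*Sprinkler + 6 is discarded; Soil is fixed at -1.
Since Humidity is not a descendant of the intervened variable, it is unaffected.
Humidity = -3*Sprinkler - 2  [with Sprinkler=5]  = -17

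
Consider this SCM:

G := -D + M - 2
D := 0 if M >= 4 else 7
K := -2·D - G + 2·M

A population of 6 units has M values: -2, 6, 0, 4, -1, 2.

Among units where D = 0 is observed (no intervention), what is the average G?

E[G|D=0] averages over only the 2 units with D=0 (M = 6, 4): G = 4, 2, mean 3.

3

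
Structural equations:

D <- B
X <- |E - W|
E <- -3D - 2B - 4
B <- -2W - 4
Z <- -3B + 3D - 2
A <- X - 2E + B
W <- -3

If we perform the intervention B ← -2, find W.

Under do(B=-2), the mechanism B <- -2W - 4 is discarded; B is fixed at -2.
W is not downstream of the intervention, so its value is determined by the original equations.

-3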